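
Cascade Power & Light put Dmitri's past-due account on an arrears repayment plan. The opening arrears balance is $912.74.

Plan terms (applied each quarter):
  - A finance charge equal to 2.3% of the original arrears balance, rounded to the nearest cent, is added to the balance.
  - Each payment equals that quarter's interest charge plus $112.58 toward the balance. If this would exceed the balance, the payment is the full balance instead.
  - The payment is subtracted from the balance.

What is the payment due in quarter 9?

Quarter 1: opening $912.74; interest $20.99 → $933.73; payment $133.57; balance $800.16
Quarter 2: opening $800.16; interest $20.99 → $821.15; payment $133.57; balance $687.58
Quarter 3: opening $687.58; interest $20.99 → $708.57; payment $133.57; balance $575.00
Quarter 4: opening $575.00; interest $20.99 → $595.99; payment $133.57; balance $462.42
Quarter 5: opening $462.42; interest $20.99 → $483.41; payment $133.57; balance $349.84
Quarter 6: opening $349.84; interest $20.99 → $370.83; payment $133.57; balance $237.26
Quarter 7: opening $237.26; interest $20.99 → $258.25; payment $133.57; balance $124.68
Quarter 8: opening $124.68; interest $20.99 → $145.67; payment $133.57; balance $12.10
Quarter 9: opening $12.10; interest $20.99 → $33.09; payment $33.09; balance $0.00

$33.09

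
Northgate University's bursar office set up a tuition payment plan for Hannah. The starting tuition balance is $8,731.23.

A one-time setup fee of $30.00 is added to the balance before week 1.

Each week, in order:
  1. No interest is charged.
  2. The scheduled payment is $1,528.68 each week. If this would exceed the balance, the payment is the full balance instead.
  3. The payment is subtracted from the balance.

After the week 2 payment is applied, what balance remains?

Week 1: opening $8,761.23; payment $1,528.68; balance $7,232.55
Week 2: opening $7,232.55; payment $1,528.68; balance $5,703.87

$5,703.87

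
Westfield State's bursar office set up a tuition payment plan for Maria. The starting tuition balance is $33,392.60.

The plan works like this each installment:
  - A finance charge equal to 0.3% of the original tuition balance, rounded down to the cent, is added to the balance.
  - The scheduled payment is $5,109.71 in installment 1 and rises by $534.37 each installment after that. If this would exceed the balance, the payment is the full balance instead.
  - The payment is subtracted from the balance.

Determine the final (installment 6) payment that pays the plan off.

$3,101.37

Installment 1: $33,392.60 +$100.17 interest = $33,492.77; pay $5,109.71 → $28,383.06
Installment 2: $28,383.06 +$100.17 interest = $28,483.23; pay $5,644.08 → $22,839.15
Installment 3: $22,839.15 +$100.17 interest = $22,939.32; pay $6,178.45 → $16,760.87
Installment 4: $16,760.87 +$100.17 interest = $16,861.04; pay $6,712.82 → $10,148.22
Installment 5: $10,148.22 +$100.17 interest = $10,248.39; pay $7,247.19 → $3,001.20
Installment 6: $3,001.20 +$100.17 interest = $3,101.37; pay $3,101.37 → $0.00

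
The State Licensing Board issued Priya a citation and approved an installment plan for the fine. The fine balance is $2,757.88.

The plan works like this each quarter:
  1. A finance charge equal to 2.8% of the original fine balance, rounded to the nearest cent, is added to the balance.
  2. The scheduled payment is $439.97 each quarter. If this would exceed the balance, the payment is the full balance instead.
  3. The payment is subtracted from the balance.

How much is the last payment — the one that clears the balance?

Quarter 1: $2,757.88 +$77.22 interest = $2,835.10; pay $439.97 → $2,395.13
Quarter 2: $2,395.13 +$77.22 interest = $2,472.35; pay $439.97 → $2,032.38
Quarter 3: $2,032.38 +$77.22 interest = $2,109.60; pay $439.97 → $1,669.63
Quarter 4: $1,669.63 +$77.22 interest = $1,746.85; pay $439.97 → $1,306.88
Quarter 5: $1,306.88 +$77.22 interest = $1,384.10; pay $439.97 → $944.13
Quarter 6: $944.13 +$77.22 interest = $1,021.35; pay $439.97 → $581.38
Quarter 7: $581.38 +$77.22 interest = $658.60; pay $439.97 → $218.63
Quarter 8: $218.63 +$77.22 interest = $295.85; pay $295.85 → $0.00

$295.85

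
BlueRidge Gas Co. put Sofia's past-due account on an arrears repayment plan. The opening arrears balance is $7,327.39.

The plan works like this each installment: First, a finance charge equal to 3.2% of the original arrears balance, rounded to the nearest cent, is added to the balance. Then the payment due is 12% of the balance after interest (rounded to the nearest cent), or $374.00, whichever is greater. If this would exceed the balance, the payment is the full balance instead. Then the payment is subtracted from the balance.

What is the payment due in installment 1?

$907.42

# | Opening | Interest | Payment | End bal
1 | $7,327.39 | $234.48 | $907.42 | $6,654.45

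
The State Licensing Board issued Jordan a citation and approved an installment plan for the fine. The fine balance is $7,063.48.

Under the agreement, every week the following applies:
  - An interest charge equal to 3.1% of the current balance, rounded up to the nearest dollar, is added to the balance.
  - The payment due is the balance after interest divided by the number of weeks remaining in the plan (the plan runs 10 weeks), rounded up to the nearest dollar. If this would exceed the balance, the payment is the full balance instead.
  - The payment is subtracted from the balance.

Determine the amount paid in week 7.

Week 1: $7,063.48 +$219.00 interest = $7,282.48; pay $729.00 → $6,553.48
Week 2: $6,553.48 +$204.00 interest = $6,757.48; pay $751.00 → $6,006.48
Week 3: $6,006.48 +$187.00 interest = $6,193.48; pay $775.00 → $5,418.48
Week 4: $5,418.48 +$168.00 interest = $5,586.48; pay $799.00 → $4,787.48
Week 5: $4,787.48 +$149.00 interest = $4,936.48; pay $823.00 → $4,113.48
Week 6: $4,113.48 +$128.00 interest = $4,241.48; pay $849.00 → $3,392.48
Week 7: $3,392.48 +$106.00 interest = $3,498.48; pay $875.00 → $2,623.48

$875.00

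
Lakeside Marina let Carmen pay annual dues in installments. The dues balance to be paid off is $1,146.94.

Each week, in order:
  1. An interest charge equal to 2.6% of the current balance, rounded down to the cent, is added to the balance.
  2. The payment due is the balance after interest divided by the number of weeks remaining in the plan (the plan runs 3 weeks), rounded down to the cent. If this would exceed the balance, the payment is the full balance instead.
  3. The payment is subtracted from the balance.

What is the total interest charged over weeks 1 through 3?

Week 1: opening $1,146.94; interest $29.82 → $1,176.76; payment $392.25; balance $784.51
Week 2: opening $784.51; interest $20.39 → $804.90; payment $402.45; balance $402.45
Week 3: opening $402.45; interest $10.46 → $412.91; payment $412.91; balance $0.00
Total interest: $29.82 + $20.39 + $10.46 = $60.67

$60.67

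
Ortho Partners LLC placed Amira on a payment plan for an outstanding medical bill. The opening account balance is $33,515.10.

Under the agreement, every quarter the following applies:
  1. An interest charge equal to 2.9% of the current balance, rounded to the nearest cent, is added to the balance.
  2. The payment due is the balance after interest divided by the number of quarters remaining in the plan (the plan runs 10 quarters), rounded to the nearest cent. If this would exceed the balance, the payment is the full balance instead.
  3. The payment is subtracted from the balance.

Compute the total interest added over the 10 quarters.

$5,838.83

# | Opening | Interest | Payment | End bal
1 | $33,515.10 | $971.94 | $3,448.70 | $31,038.34
2 | $31,038.34 | $900.11 | $3,548.72 | $28,389.73
3 | $28,389.73 | $823.30 | $3,651.63 | $25,561.40
4 | $25,561.40 | $741.28 | $3,757.53 | $22,545.15
5 | $22,545.15 | $653.81 | $3,866.49 | $19,332.47
6 | $19,332.47 | $560.64 | $3,978.62 | $15,914.49
7 | $15,914.49 | $461.52 | $4,094.00 | $12,282.01
8 | $12,282.01 | $356.18 | $4,212.73 | $8,425.46
9 | $8,425.46 | $244.34 | $4,334.90 | $4,334.90
10 | $4,334.90 | $125.71 | $4,460.61 | $0.00
Total interest: $971.94 + $900.11 + $823.30 + $741.28 + $653.81 + $560.64 + $461.52 + $356.18 + $244.34 + $125.71 = $5,838.83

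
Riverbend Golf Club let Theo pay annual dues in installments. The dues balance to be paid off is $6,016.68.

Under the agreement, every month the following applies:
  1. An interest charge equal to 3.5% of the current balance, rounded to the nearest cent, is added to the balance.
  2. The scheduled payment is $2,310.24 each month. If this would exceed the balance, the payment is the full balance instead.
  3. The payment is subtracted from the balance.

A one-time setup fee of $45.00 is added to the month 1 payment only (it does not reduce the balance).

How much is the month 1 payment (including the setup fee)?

Month 1: opening $6,016.68; interest $210.58 → $6,227.26; payment $2,310.24 (+ $45.00 fee); balance $3,917.02

$2,355.24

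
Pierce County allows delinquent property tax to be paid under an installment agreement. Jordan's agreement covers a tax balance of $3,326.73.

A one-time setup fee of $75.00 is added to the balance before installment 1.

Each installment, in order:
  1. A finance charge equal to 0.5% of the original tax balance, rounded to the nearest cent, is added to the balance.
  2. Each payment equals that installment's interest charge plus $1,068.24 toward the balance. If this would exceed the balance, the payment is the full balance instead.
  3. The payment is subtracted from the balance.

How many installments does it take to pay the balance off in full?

Installment 1: $3,401.73 +$16.63 interest = $3,418.36; pay $1,084.87 → $2,333.49
Installment 2: $2,333.49 +$16.63 interest = $2,350.12; pay $1,084.87 → $1,265.25
Installment 3: $1,265.25 +$16.63 interest = $1,281.88; pay $1,084.87 → $197.01
Installment 4: $197.01 +$16.63 interest = $213.64; pay $213.64 → $0.00
Balance reaches $0.00 in installment 4.

4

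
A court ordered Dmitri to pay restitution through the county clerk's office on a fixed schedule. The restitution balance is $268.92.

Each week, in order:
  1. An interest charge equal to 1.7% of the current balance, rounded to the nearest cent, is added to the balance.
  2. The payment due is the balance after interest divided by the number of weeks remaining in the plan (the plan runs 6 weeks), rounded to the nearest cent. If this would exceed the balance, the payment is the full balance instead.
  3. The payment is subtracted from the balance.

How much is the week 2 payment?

# | Opening | Interest | Payment | End bal
1 | $268.92 | $4.57 | $45.58 | $227.91
2 | $227.91 | $3.87 | $46.36 | $185.42

$46.36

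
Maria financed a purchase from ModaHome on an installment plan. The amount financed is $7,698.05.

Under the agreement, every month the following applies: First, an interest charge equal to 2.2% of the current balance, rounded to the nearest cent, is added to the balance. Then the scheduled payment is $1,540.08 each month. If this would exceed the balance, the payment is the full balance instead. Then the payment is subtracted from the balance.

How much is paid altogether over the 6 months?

$8,248.36

Month 1: $7,698.05 +$169.36 interest = $7,867.41; pay $1,540.08 → $6,327.33
Month 2: $6,327.33 +$139.20 interest = $6,466.53; pay $1,540.08 → $4,926.45
Month 3: $4,926.45 +$108.38 interest = $5,034.83; pay $1,540.08 → $3,494.75
Month 4: $3,494.75 +$76.88 interest = $3,571.63; pay $1,540.08 → $2,031.55
Month 5: $2,031.55 +$44.69 interest = $2,076.24; pay $1,540.08 → $536.16
Month 6: $536.16 +$11.80 interest = $547.96; pay $547.96 → $0.00
Total paid: $8,248.36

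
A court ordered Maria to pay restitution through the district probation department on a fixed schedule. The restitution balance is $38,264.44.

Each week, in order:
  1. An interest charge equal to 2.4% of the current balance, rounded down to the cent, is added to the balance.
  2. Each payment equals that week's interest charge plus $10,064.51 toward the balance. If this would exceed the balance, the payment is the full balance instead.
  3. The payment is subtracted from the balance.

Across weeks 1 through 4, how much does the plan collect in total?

Week 1: opening $38,264.44; interest $918.34 → $39,182.78; payment $10,982.85; balance $28,199.93
Week 2: opening $28,199.93; interest $676.79 → $28,876.72; payment $10,741.30; balance $18,135.42
Week 3: opening $18,135.42; interest $435.25 → $18,570.67; payment $10,499.76; balance $8,070.91
Week 4: opening $8,070.91; interest $193.70 → $8,264.61; payment $8,264.61; balance $0.00
Total paid: $40,488.52

$40,488.52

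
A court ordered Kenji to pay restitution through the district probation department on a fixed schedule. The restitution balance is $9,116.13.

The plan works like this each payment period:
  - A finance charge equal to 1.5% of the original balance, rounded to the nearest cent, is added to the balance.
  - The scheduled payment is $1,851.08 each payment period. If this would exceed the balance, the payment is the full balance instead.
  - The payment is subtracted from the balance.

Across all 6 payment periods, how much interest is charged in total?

$820.44

# | Opening | Interest | Payment | End bal
1 | $9,116.13 | $136.74 | $1,851.08 | $7,401.79
2 | $7,401.79 | $136.74 | $1,851.08 | $5,687.45
3 | $5,687.45 | $136.74 | $1,851.08 | $3,973.11
4 | $3,973.11 | $136.74 | $1,851.08 | $2,258.77
5 | $2,258.77 | $136.74 | $1,851.08 | $544.43
6 | $544.43 | $136.74 | $681.17 | $0.00
Total interest: $136.74 + $136.74 + $136.74 + $136.74 + $136.74 + $136.74 = $820.44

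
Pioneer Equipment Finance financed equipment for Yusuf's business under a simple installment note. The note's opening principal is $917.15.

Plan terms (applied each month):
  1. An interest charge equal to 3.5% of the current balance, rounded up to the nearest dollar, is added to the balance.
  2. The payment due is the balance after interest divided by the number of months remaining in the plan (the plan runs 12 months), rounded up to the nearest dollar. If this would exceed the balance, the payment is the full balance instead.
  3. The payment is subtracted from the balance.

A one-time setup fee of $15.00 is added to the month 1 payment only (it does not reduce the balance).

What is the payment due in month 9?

$105.00

Month 1: $917.15 +$33.00 interest = $950.15; pay $80.00 (+ $15.00 fee) → $870.15
Month 2: $870.15 +$31.00 interest = $901.15; pay $82.00 → $819.15
Month 3: $819.15 +$29.00 interest = $848.15; pay $85.00 → $763.15
Month 4: $763.15 +$27.00 interest = $790.15; pay $88.00 → $702.15
Month 5: $702.15 +$25.00 interest = $727.15; pay $91.00 → $636.15
Month 6: $636.15 +$23.00 interest = $659.15; pay $95.00 → $564.15
Month 7: $564.15 +$20.00 interest = $584.15; pay $98.00 → $486.15
Month 8: $486.15 +$18.00 interest = $504.15; pay $101.00 → $403.15
Month 9: $403.15 +$15.00 interest = $418.15; pay $105.00 → $313.15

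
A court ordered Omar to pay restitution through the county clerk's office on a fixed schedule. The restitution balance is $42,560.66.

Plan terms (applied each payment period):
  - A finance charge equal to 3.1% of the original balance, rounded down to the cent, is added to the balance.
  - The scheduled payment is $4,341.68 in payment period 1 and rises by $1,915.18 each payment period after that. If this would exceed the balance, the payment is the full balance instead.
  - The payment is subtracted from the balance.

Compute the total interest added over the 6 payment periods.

$7,916.28

Payment period 1: $42,560.66 +$1,319.38 interest = $43,880.04; pay $4,341.68 → $39,538.36
Payment period 2: $39,538.36 +$1,319.38 interest = $40,857.74; pay $6,256.86 → $34,600.88
Payment period 3: $34,600.88 +$1,319.38 interest = $35,920.26; pay $8,172.04 → $27,748.22
Payment period 4: $27,748.22 +$1,319.38 interest = $29,067.60; pay $10,087.22 → $18,980.38
Payment period 5: $18,980.38 +$1,319.38 interest = $20,299.76; pay $12,002.40 → $8,297.36
Payment period 6: $8,297.36 +$1,319.38 interest = $9,616.74; pay $9,616.74 → $0.00
Total interest: $1,319.38 + $1,319.38 + $1,319.38 + $1,319.38 + $1,319.38 + $1,319.38 = $7,916.28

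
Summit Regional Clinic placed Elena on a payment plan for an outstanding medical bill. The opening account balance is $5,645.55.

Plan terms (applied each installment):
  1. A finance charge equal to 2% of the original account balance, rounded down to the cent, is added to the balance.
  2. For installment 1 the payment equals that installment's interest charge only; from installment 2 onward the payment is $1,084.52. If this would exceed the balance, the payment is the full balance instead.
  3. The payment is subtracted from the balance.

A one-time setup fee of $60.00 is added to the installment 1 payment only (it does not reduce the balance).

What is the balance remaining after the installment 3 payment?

$3,702.33

Installment 1: $5,645.55 +$112.91 interest = $5,758.46; pay $112.91 (+ $60.00 fee) → $5,645.55
Installment 2: $5,645.55 +$112.91 interest = $5,758.46; pay $1,084.52 → $4,673.94
Installment 3: $4,673.94 +$112.91 interest = $4,786.85; pay $1,084.52 → $3,702.33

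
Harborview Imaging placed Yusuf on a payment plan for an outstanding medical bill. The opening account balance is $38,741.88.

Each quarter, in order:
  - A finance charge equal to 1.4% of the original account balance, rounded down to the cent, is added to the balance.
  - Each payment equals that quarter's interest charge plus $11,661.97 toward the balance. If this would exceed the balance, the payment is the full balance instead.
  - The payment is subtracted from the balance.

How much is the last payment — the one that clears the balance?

$4,298.35

Quarter 1: $38,741.88 +$542.38 interest = $39,284.26; pay $12,204.35 → $27,079.91
Quarter 2: $27,079.91 +$542.38 interest = $27,622.29; pay $12,204.35 → $15,417.94
Quarter 3: $15,417.94 +$542.38 interest = $15,960.32; pay $12,204.35 → $3,755.97
Quarter 4: $3,755.97 +$542.38 interest = $4,298.35; pay $4,298.35 → $0.00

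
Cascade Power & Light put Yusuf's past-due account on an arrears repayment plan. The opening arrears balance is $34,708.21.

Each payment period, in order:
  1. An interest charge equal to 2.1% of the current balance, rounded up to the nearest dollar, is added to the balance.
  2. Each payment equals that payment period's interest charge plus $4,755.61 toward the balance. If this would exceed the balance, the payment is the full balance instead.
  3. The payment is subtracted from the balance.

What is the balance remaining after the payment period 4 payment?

Payment period 1: opening $34,708.21; interest $729.00 → $35,437.21; payment $5,484.61; balance $29,952.60
Payment period 2: opening $29,952.60; interest $630.00 → $30,582.60; payment $5,385.61; balance $25,196.99
Payment period 3: opening $25,196.99; interest $530.00 → $25,726.99; payment $5,285.61; balance $20,441.38
Payment period 4: opening $20,441.38; interest $430.00 → $20,871.38; payment $5,185.61; balance $15,685.77

$15,685.77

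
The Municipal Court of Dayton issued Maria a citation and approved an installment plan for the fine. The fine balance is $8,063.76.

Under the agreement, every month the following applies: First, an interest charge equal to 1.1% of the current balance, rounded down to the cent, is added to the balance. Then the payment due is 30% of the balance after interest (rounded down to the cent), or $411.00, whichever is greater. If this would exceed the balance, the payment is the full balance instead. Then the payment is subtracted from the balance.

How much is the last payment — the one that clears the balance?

# | Opening | Interest | Payment | End bal
1 | $8,063.76 | $88.70 | $2,445.73 | $5,706.73
2 | $5,706.73 | $62.77 | $1,730.85 | $4,038.65
3 | $4,038.65 | $44.42 | $1,224.92 | $2,858.15
4 | $2,858.15 | $31.43 | $866.87 | $2,022.71
5 | $2,022.71 | $22.24 | $613.48 | $1,431.47
6 | $1,431.47 | $15.74 | $434.16 | $1,013.05
7 | $1,013.05 | $11.14 | $411.00 | $613.19
8 | $613.19 | $6.74 | $411.00 | $208.93
9 | $208.93 | $2.29 | $211.22 | $0.00

$211.22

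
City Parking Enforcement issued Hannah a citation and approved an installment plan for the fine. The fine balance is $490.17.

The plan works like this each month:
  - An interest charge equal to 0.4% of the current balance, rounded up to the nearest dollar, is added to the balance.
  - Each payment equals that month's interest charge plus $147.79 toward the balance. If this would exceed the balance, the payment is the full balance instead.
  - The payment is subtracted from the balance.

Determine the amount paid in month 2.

Month 1: $490.17 +$2.00 interest = $492.17; pay $149.79 → $342.38
Month 2: $342.38 +$2.00 interest = $344.38; pay $149.79 → $194.59

$149.79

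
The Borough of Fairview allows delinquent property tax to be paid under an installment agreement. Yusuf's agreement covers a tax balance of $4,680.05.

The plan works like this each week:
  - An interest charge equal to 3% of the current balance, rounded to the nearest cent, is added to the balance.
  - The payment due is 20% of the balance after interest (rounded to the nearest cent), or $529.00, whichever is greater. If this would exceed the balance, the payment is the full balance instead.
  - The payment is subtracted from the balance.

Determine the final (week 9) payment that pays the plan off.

$221.66

Week 1: $4,680.05 +$140.40 interest = $4,820.45; pay $964.09 → $3,856.36
Week 2: $3,856.36 +$115.69 interest = $3,972.05; pay $794.41 → $3,177.64
Week 3: $3,177.64 +$95.33 interest = $3,272.97; pay $654.59 → $2,618.38
Week 4: $2,618.38 +$78.55 interest = $2,696.93; pay $539.39 → $2,157.54
Week 5: $2,157.54 +$64.73 interest = $2,222.27; pay $529.00 → $1,693.27
Week 6: $1,693.27 +$50.80 interest = $1,744.07; pay $529.00 → $1,215.07
Week 7: $1,215.07 +$36.45 interest = $1,251.52; pay $529.00 → $722.52
Week 8: $722.52 +$21.68 interest = $744.20; pay $529.00 → $215.20
Week 9: $215.20 +$6.46 interest = $221.66; pay $221.66 → $0.00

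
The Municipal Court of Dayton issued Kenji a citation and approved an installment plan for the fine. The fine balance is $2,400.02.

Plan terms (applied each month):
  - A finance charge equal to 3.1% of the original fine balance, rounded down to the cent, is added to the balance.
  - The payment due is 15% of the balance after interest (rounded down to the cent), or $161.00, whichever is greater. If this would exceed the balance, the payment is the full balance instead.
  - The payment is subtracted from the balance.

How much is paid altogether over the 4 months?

Month 1: opening $2,400.02; interest $74.40 → $2,474.42; payment $371.16; balance $2,103.26
Month 2: opening $2,103.26; interest $74.40 → $2,177.66; payment $326.64; balance $1,851.02
Month 3: opening $1,851.02; interest $74.40 → $1,925.42; payment $288.81; balance $1,636.61
Month 4: opening $1,636.61; interest $74.40 → $1,711.01; payment $256.65; balance $1,454.36
Total paid: $1,243.26

$1,243.26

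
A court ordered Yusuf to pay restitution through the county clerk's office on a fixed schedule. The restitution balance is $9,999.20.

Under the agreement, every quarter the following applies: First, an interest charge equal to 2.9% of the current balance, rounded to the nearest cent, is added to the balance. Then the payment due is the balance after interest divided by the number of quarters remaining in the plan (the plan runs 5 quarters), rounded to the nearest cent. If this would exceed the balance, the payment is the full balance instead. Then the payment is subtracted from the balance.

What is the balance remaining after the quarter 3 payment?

$4,357.84

Quarter 1: opening $9,999.20; interest $289.98 → $10,289.18; payment $2,057.84; balance $8,231.34
Quarter 2: opening $8,231.34; interest $238.71 → $8,470.05; payment $2,117.51; balance $6,352.54
Quarter 3: opening $6,352.54; interest $184.22 → $6,536.76; payment $2,178.92; balance $4,357.84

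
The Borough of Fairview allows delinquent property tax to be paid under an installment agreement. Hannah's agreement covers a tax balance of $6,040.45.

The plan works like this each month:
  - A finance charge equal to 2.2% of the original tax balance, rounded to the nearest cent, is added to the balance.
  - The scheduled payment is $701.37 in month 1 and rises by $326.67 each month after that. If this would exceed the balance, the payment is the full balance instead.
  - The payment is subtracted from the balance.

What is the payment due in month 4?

$1,681.38

Month 1: opening $6,040.45; interest $132.89 → $6,173.34; payment $701.37; balance $5,471.97
Month 2: opening $5,471.97; interest $132.89 → $5,604.86; payment $1,028.04; balance $4,576.82
Month 3: opening $4,576.82; interest $132.89 → $4,709.71; payment $1,354.71; balance $3,355.00
Month 4: opening $3,355.00; interest $132.89 → $3,487.89; payment $1,681.38; balance $1,806.51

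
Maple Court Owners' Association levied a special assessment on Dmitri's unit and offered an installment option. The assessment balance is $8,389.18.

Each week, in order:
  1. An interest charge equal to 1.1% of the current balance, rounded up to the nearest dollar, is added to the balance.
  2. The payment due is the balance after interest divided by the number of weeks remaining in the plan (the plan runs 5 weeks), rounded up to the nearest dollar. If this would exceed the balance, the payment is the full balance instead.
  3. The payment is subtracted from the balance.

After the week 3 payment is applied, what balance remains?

$3,467.18

Week 1: $8,389.18 +$93.00 interest = $8,482.18; pay $1,697.00 → $6,785.18
Week 2: $6,785.18 +$75.00 interest = $6,860.18; pay $1,716.00 → $5,144.18
Week 3: $5,144.18 +$57.00 interest = $5,201.18; pay $1,734.00 → $3,467.18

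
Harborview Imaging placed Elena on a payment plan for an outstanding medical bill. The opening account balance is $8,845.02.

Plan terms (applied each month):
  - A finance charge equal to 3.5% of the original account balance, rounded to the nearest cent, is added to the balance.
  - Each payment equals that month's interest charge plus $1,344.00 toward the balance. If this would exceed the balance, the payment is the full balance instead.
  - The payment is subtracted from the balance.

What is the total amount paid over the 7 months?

$11,012.08

Month 1: opening $8,845.02; interest $309.58 → $9,154.60; payment $1,653.58; balance $7,501.02
Month 2: opening $7,501.02; interest $309.58 → $7,810.60; payment $1,653.58; balance $6,157.02
Month 3: opening $6,157.02; interest $309.58 → $6,466.60; payment $1,653.58; balance $4,813.02
Month 4: opening $4,813.02; interest $309.58 → $5,122.60; payment $1,653.58; balance $3,469.02
Month 5: opening $3,469.02; interest $309.58 → $3,778.60; payment $1,653.58; balance $2,125.02
Month 6: opening $2,125.02; interest $309.58 → $2,434.60; payment $1,653.58; balance $781.02
Month 7: opening $781.02; interest $309.58 → $1,090.60; payment $1,090.60; balance $0.00
Total paid: $11,012.08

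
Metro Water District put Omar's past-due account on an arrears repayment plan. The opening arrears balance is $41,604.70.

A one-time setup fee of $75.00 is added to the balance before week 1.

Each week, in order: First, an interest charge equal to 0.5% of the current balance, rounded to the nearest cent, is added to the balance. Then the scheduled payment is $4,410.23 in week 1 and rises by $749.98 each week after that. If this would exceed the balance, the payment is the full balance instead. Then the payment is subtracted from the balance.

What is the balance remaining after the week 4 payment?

$20,231.01

# | Opening | Interest | Payment | End bal
1 | $41,679.70 | $208.40 | $4,410.23 | $37,477.87
2 | $37,477.87 | $187.39 | $5,160.21 | $32,505.05
3 | $32,505.05 | $162.53 | $5,910.19 | $26,757.39
4 | $26,757.39 | $133.79 | $6,660.17 | $20,231.01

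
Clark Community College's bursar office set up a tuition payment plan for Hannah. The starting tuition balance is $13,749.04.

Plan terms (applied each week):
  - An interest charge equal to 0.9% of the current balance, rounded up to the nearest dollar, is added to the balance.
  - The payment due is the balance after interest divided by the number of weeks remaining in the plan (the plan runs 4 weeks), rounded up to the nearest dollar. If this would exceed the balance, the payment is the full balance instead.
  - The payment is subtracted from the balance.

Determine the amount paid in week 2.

$3,500.00

Week 1: $13,749.04 +$124.00 interest = $13,873.04; pay $3,469.00 → $10,404.04
Week 2: $10,404.04 +$94.00 interest = $10,498.04; pay $3,500.00 → $6,998.04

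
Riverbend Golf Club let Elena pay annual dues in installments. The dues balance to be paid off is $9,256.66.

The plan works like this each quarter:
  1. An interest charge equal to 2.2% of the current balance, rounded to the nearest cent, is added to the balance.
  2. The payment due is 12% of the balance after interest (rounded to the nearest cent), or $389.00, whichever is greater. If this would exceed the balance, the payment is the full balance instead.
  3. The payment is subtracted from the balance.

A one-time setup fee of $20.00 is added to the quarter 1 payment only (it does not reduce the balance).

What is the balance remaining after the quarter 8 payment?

$3,962.08

Quarter 1: opening $9,256.66; interest $203.65 → $9,460.31; payment $1,135.24 (+ $20.00 fee); balance $8,325.07
Quarter 2: opening $8,325.07; interest $183.15 → $8,508.22; payment $1,020.99; balance $7,487.23
Quarter 3: opening $7,487.23; interest $164.72 → $7,651.95; payment $918.23; balance $6,733.72
Quarter 4: opening $6,733.72; interest $148.14 → $6,881.86; payment $825.82; balance $6,056.04
Quarter 5: opening $6,056.04; interest $133.23 → $6,189.27; payment $742.71; balance $5,446.56
Quarter 6: opening $5,446.56; interest $119.82 → $5,566.38; payment $667.97; balance $4,898.41
Quarter 7: opening $4,898.41; interest $107.77 → $5,006.18; payment $600.74; balance $4,405.44
Quarter 8: opening $4,405.44; interest $96.92 → $4,502.36; payment $540.28; balance $3,962.08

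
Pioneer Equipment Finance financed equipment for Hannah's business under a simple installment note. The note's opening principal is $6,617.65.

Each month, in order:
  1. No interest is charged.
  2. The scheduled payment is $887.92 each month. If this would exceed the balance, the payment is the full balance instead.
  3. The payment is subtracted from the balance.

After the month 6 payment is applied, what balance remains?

$1,290.13

Month 1: $6,617.65 − $887.92 → $5,729.73
Month 2: $5,729.73 − $887.92 → $4,841.81
Month 3: $4,841.81 − $887.92 → $3,953.89
Month 4: $3,953.89 − $887.92 → $3,065.97
Month 5: $3,065.97 − $887.92 → $2,178.05
Month 6: $2,178.05 − $887.92 → $1,290.13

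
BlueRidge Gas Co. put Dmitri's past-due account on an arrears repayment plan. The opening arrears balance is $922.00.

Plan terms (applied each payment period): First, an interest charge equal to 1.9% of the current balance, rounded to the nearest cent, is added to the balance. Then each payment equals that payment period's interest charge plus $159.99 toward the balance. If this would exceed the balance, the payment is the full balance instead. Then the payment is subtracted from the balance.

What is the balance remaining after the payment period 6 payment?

Payment period 1: $922.00 +$17.52 interest = $939.52; pay $177.51 → $762.01
Payment period 2: $762.01 +$14.48 interest = $776.49; pay $174.47 → $602.02
Payment period 3: $602.02 +$11.44 interest = $613.46; pay $171.43 → $442.03
Payment period 4: $442.03 +$8.40 interest = $450.43; pay $168.39 → $282.04
Payment period 5: $282.04 +$5.36 interest = $287.40; pay $165.35 → $122.05
Payment period 6: $122.05 +$2.32 interest = $124.37; pay $124.37 → $0.00

$0.00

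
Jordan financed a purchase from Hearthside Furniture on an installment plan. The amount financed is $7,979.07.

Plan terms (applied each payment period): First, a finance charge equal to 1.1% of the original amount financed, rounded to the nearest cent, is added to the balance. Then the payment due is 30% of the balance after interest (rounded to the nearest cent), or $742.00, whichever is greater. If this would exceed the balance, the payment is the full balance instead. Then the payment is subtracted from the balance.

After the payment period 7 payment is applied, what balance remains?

Payment period 1: $7,979.07 +$87.77 interest = $8,066.84; pay $2,420.05 → $5,646.79
Payment period 2: $5,646.79 +$87.77 interest = $5,734.56; pay $1,720.37 → $4,014.19
Payment period 3: $4,014.19 +$87.77 interest = $4,101.96; pay $1,230.59 → $2,871.37
Payment period 4: $2,871.37 +$87.77 interest = $2,959.14; pay $887.74 → $2,071.40
Payment period 5: $2,071.40 +$87.77 interest = $2,159.17; pay $742.00 → $1,417.17
Payment period 6: $1,417.17 +$87.77 interest = $1,504.94; pay $742.00 → $762.94
Payment period 7: $762.94 +$87.77 interest = $850.71; pay $742.00 → $108.71

$108.71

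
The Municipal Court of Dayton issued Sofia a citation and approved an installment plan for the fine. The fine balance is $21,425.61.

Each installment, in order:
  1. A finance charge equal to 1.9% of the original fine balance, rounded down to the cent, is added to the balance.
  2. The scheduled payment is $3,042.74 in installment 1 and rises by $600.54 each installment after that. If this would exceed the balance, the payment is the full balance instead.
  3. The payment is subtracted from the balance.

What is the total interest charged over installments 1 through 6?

# | Opening | Interest | Payment | End bal
1 | $21,425.61 | $407.08 | $3,042.74 | $18,789.95
2 | $18,789.95 | $407.08 | $3,643.28 | $15,553.75
3 | $15,553.75 | $407.08 | $4,243.82 | $11,717.01
4 | $11,717.01 | $407.08 | $4,844.36 | $7,279.73
5 | $7,279.73 | $407.08 | $5,444.90 | $2,241.91
6 | $2,241.91 | $407.08 | $2,648.99 | $0.00
Total interest: $407.08 + $407.08 + $407.08 + $407.08 + $407.08 + $407.08 = $2,442.48

$2,442.48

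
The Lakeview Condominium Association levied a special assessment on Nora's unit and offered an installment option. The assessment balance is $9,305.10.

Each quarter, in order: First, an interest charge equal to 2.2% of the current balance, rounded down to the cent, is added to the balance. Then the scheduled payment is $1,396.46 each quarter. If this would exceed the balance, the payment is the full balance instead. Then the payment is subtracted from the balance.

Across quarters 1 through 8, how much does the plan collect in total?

$10,175.44

Quarter 1: opening $9,305.10; interest $204.71 → $9,509.81; payment $1,396.46; balance $8,113.35
Quarter 2: opening $8,113.35; interest $178.49 → $8,291.84; payment $1,396.46; balance $6,895.38
Quarter 3: opening $6,895.38; interest $151.69 → $7,047.07; payment $1,396.46; balance $5,650.61
Quarter 4: opening $5,650.61; interest $124.31 → $5,774.92; payment $1,396.46; balance $4,378.46
Quarter 5: opening $4,378.46; interest $96.32 → $4,474.78; payment $1,396.46; balance $3,078.32
Quarter 6: opening $3,078.32; interest $67.72 → $3,146.04; payment $1,396.46; balance $1,749.58
Quarter 7: opening $1,749.58; interest $38.49 → $1,788.07; payment $1,396.46; balance $391.61
Quarter 8: opening $391.61; interest $8.61 → $400.22; payment $400.22; balance $0.00
Total paid: $10,175.44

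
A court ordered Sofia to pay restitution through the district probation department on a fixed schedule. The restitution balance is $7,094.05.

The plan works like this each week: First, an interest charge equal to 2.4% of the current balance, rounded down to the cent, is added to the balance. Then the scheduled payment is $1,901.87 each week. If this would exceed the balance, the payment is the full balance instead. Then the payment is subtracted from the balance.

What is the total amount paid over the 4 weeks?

Week 1: opening $7,094.05; interest $170.25 → $7,264.30; payment $1,901.87; balance $5,362.43
Week 2: opening $5,362.43; interest $128.69 → $5,491.12; payment $1,901.87; balance $3,589.25
Week 3: opening $3,589.25; interest $86.14 → $3,675.39; payment $1,901.87; balance $1,773.52
Week 4: opening $1,773.52; interest $42.56 → $1,816.08; payment $1,816.08; balance $0.00
Total paid: $7,521.69

$7,521.69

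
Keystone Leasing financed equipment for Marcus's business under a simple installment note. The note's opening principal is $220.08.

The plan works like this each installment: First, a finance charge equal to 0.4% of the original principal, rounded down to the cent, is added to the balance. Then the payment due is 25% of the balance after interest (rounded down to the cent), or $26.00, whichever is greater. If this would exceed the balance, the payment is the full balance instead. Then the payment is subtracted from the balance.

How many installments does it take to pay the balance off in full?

Installment 1: $220.08 +$0.88 interest = $220.96; pay $55.24 → $165.72
Installment 2: $165.72 +$0.88 interest = $166.60; pay $41.65 → $124.95
Installment 3: $124.95 +$0.88 interest = $125.83; pay $31.45 → $94.38
Installment 4: $94.38 +$0.88 interest = $95.26; pay $26.00 → $69.26
Installment 5: $69.26 +$0.88 interest = $70.14; pay $26.00 → $44.14
Installment 6: $44.14 +$0.88 interest = $45.02; pay $26.00 → $19.02
Installment 7: $19.02 +$0.88 interest = $19.90; pay $19.90 → $0.00
Balance reaches $0.00 in installment 7.

7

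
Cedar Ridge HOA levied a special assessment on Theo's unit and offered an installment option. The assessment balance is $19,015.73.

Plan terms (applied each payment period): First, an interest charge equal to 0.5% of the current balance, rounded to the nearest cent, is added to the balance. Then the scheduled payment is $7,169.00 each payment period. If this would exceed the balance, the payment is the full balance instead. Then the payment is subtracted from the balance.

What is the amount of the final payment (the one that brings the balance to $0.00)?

$4,856.68

# | Opening | Interest | Payment | End bal
1 | $19,015.73 | $95.08 | $7,169.00 | $11,941.81
2 | $11,941.81 | $59.71 | $7,169.00 | $4,832.52
3 | $4,832.52 | $24.16 | $4,856.68 | $0.00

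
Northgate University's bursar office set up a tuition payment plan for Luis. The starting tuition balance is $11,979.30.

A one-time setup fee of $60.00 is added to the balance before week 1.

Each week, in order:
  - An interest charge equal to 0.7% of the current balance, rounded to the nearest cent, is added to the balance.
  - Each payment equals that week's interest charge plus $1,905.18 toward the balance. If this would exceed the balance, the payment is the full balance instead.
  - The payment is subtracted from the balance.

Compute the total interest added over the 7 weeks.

$309.87

Week 1: opening $12,039.30; interest $84.28 → $12,123.58; payment $1,989.46; balance $10,134.12
Week 2: opening $10,134.12; interest $70.94 → $10,205.06; payment $1,976.12; balance $8,228.94
Week 3: opening $8,228.94; interest $57.60 → $8,286.54; payment $1,962.78; balance $6,323.76
Week 4: opening $6,323.76; interest $44.27 → $6,368.03; payment $1,949.45; balance $4,418.58
Week 5: opening $4,418.58; interest $30.93 → $4,449.51; payment $1,936.11; balance $2,513.40
Week 6: opening $2,513.40; interest $17.59 → $2,530.99; payment $1,922.77; balance $608.22
Week 7: opening $608.22; interest $4.26 → $612.48; payment $612.48; balance $0.00
Total interest: $84.28 + $70.94 + $57.60 + $44.27 + $30.93 + $17.59 + $4.26 = $309.87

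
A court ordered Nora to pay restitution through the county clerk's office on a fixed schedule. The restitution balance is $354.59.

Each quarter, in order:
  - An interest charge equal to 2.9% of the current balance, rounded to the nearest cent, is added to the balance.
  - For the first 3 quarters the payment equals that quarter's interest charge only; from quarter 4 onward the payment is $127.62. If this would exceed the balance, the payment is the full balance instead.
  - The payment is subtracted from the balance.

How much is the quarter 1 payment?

$10.28

# | Opening | Interest | Payment | End bal
1 | $354.59 | $10.28 | $10.28 | $354.59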